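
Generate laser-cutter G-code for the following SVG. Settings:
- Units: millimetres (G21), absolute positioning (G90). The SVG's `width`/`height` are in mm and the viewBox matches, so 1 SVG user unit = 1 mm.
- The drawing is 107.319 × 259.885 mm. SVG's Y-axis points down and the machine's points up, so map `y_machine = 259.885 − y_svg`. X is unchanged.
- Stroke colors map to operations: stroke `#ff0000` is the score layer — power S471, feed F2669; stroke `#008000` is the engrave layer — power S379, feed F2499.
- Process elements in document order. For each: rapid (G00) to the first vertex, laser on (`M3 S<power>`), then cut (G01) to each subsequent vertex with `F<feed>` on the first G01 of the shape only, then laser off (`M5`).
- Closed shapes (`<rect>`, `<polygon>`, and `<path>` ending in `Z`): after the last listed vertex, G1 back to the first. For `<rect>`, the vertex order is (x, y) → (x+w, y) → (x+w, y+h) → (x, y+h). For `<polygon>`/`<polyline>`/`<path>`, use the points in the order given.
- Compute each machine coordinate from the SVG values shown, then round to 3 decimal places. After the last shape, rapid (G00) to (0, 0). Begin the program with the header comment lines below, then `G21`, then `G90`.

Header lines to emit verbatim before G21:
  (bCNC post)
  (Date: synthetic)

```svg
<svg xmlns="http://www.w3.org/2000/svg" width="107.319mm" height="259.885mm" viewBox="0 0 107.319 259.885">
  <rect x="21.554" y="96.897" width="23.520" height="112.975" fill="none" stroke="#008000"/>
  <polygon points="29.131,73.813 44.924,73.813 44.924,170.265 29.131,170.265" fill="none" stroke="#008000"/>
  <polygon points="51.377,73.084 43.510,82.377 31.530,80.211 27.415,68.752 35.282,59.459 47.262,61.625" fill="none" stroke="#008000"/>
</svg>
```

(bCNC post)
(Date: synthetic)
G21
G90
G00 X21.554 Y162.988
M3 S379
G01 X45.074 Y162.988 F2499
G01 X45.074 Y50.013
G01 X21.554 Y50.013
G01 X21.554 Y162.988
M5
G00 X29.131 Y186.072
M3 S379
G01 X44.924 Y186.072 F2499
G01 X44.924 Y89.620
G01 X29.131 Y89.620
G01 X29.131 Y186.072
M5
G00 X51.377 Y186.801
M3 S379
G01 X43.510 Y177.508 F2499
G01 X31.530 Y179.674
G01 X27.415 Y191.133
G01 X35.282 Y200.426
G01 X47.262 Y198.260
G01 X51.377 Y186.801
M5
G00 X0.000 Y0.000

Since the viewBox matches the mm dimensions, user units are millimetres directly. The only transform is the Y-flip y_m = 259.885 − y_svg.

Shape 1 is a rectangle drawn with `<rect>`. Its stroke #008000 means engrave at S379, F2499. After flipping Y the toolpath is (21.554,162.988) → (45.074,162.988) → (45.074,50.013) → (21.554,50.013) → (21.554,162.988), returning to the start.

Shape 2 is a rectangle drawn with `<polygon>`. Its stroke #008000 means engrave at S379, F2499. After flipping Y the toolpath is (29.131,186.072) → (44.924,186.072) → (44.924,89.620) → (29.131,89.620) → (29.131,186.072), returning to the start.

Shape 3 is a regular polygon drawn with `<polygon>`. Its stroke #008000 means engrave at S379, F2499. After flipping Y the toolpath is (51.377,186.801) → (43.510,177.508) → (31.530,179.674) → (27.415,191.133) → (35.282,200.426) → (47.262,198.260) → (51.377,186.801), returning to the start.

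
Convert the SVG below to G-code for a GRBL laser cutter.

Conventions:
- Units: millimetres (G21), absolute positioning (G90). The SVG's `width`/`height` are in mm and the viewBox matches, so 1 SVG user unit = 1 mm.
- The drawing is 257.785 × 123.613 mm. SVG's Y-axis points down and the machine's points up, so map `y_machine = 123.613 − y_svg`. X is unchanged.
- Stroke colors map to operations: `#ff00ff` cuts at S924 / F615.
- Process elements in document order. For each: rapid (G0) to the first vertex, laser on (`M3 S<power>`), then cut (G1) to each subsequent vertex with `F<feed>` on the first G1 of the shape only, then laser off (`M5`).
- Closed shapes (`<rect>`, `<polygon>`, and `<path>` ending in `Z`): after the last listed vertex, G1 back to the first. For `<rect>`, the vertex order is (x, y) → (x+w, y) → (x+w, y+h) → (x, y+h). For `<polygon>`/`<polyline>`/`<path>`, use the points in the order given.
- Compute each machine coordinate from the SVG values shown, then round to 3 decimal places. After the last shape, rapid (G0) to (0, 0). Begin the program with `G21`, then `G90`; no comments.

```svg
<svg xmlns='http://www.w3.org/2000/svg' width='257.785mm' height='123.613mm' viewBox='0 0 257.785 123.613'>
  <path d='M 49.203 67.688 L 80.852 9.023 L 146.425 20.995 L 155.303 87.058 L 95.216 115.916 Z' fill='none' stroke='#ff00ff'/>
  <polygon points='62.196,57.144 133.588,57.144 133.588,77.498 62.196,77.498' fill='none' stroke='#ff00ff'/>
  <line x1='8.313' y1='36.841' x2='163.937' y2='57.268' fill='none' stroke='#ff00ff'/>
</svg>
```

G21
G90
G0 X49.203 Y55.925
M3 S924
G1 X80.852 Y114.590 F615
G1 X146.425 Y102.618
G1 X155.303 Y36.555
G1 X95.216 Y7.697
G1 X49.203 Y55.925
M5
G0 X62.196 Y66.469
M3 S924
G1 X133.588 Y66.469 F615
G1 X133.588 Y46.115
G1 X62.196 Y46.115
G1 X62.196 Y66.469
M5
G0 X8.313 Y86.772
M3 S924
G1 X163.937 Y66.345 F615
M5
G0 X0.000 Y0.000

viewBox `0 0 257.785 123.613` with mm width/height → 1 unit = 1 mm. Flip: y_m = 123.613 − y_svg.

**Shape 1** — `<path>` regular polygon, stroke `#ff00ff` → cut (S924, F615). Machine vertices: (49.203,55.925) → (80.852,114.590) → (146.425,102.618) → (155.303,36.555) → (95.216,7.697) → (49.203,55.925). Closed: final G1 returns to the first vertex.

**Shape 2** — `<polygon>` rectangle, stroke `#ff00ff` → cut (S924, F615). Machine vertices: (62.196,66.469) → (133.588,66.469) → (133.588,46.115) → (62.196,46.115) → (62.196,66.469). Closed: final G1 returns to the first vertex.

**Shape 3** — `<line>` line segment, stroke `#ff00ff` → cut (S924, F615). Machine vertices: (8.313,86.772) → (163.937,66.345). Open path.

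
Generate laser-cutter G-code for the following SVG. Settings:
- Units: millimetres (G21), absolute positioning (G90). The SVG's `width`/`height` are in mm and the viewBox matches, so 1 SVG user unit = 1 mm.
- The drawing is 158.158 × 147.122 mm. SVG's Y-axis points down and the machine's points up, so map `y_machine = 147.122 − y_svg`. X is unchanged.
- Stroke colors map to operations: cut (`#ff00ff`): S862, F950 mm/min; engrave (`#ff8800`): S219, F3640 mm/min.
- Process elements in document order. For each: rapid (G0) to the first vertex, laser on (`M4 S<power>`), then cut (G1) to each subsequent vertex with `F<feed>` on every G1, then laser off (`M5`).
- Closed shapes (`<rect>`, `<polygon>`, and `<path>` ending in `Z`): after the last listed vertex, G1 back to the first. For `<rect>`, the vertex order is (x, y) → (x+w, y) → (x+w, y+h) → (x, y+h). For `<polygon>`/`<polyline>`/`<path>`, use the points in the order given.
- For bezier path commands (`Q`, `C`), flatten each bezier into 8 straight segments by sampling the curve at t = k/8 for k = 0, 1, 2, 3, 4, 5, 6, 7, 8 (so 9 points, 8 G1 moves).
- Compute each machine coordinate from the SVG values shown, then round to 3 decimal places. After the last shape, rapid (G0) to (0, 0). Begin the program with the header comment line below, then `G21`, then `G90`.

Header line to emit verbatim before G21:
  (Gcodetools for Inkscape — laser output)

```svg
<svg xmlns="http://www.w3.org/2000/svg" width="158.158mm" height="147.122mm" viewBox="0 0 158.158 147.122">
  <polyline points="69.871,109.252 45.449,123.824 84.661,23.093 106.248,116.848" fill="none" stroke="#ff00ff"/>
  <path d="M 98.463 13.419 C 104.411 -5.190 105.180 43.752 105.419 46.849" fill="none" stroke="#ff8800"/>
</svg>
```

Since the viewBox matches the mm dimensions, user units are millimetres directly. The only transform is the Y-flip y_m = 147.122 − y_svg.

Shape 1 is a open polyline drawn with `<polyline>`. Its stroke #ff00ff means cut at S862, F950. After flipping Y the toolpath is (69.871,37.870) → (45.449,23.298) → (84.661,124.029) → (106.248,30.274).

Shape 2 is a cubic bezier drawn with `<path>`. Its stroke #ff8800 means engrave at S219, F3640. After flipping Y the toolpath is (98.463,133.703) → (100.460,137.736) → (102.026,136.766) → (103.215,132.120) → (104.082,125.128) → (104.681,117.118) → (105.068,109.420) → (105.295,103.362) → (105.419,100.273).

(Gcodetools for Inkscape — laser output)
G21
G90
G0 X69.871 Y37.870
M4 S862
G1 X45.449 Y23.298 F950
G1 X84.661 Y124.029 F950
G1 X106.248 Y30.274 F950
M5
G0 X98.463 Y133.703
M4 S219
G1 X100.460 Y137.736 F3640
G1 X102.026 Y136.766 F3640
G1 X103.215 Y132.120 F3640
G1 X104.082 Y125.128 F3640
G1 X104.681 Y117.118 F3640
G1 X105.068 Y109.420 F3640
G1 X105.295 Y103.362 F3640
G1 X105.419 Y100.273 F3640
M5
G0 X0.000 Y0.000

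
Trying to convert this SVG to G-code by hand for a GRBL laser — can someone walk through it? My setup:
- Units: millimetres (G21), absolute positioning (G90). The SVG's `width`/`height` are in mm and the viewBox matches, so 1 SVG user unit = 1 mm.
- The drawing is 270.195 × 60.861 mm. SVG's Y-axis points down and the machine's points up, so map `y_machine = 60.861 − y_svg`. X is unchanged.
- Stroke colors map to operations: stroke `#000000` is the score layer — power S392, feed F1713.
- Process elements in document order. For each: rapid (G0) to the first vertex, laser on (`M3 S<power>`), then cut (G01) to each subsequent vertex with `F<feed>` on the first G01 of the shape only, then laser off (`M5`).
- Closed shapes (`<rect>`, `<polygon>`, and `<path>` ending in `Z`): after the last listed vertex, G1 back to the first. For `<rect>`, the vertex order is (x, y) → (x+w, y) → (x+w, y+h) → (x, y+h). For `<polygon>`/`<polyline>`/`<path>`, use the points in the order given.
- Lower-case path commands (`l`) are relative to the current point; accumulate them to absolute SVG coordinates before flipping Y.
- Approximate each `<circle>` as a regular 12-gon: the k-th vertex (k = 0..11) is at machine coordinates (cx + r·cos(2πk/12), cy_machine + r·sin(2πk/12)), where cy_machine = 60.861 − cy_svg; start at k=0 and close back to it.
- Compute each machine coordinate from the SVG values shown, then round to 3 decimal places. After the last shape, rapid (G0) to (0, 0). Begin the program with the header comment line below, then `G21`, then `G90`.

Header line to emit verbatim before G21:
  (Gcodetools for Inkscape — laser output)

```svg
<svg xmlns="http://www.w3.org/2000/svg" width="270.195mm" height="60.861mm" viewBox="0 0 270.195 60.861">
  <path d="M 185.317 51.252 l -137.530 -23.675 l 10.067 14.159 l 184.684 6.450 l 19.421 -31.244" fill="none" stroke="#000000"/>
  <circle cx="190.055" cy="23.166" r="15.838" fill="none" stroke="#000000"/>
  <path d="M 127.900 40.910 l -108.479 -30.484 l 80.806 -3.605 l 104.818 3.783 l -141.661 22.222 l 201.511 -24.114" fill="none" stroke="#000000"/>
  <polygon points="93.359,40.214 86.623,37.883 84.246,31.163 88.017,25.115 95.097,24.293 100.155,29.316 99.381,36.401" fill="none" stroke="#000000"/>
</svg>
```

(Gcodetools for Inkscape — laser output)
G21
G90
G0 X185.317 Y9.609
M3 S392
G01 X47.787 Y33.284 F1713
G01 X57.854 Y19.125
G01 X242.538 Y12.675
G01 X261.959 Y43.919
M5
G0 X205.893 Y37.695
M3 S392
G01 X203.771 Y45.614 F1713
G01 X197.974 Y51.411
G01 X190.055 Y53.533
G01 X182.136 Y51.411
G01 X176.339 Y45.614
G01 X174.217 Y37.695
G01 X176.339 Y29.776
G01 X182.136 Y23.979
G01 X190.055 Y21.857
G01 X197.974 Y23.979
G01 X203.771 Y29.776
G01 X205.893 Y37.695
M5
G0 X127.900 Y19.951
M3 S392
G01 X19.421 Y50.435 F1713
G01 X100.227 Y54.040
G01 X205.045 Y50.257
G01 X63.384 Y28.035
G01 X264.895 Y52.149
M5
G0 X93.359 Y20.647
M3 S392
G01 X86.623 Y22.978 F1713
G01 X84.246 Y29.698
G01 X88.017 Y35.746
G01 X95.097 Y36.568
G01 X100.155 Y31.545
G01 X99.381 Y24.460
G01 X93.359 Y20.647
M5
G0 X0.000 Y0.000

Since the viewBox matches the mm dimensions, user units are millimetres directly. The only transform is the Y-flip y_m = 60.861 − y_svg.

Shape 1 is a open polyline drawn with `<path>`. Its stroke #000000 means score at S392, F1713. After flipping Y the toolpath is (185.317,9.609) → (47.787,33.284) → (57.854,19.125) → (242.538,12.675) → (261.959,43.919).

Shape 2 is a circle drawn with `<circle>`. Its stroke #000000 means score at S392, F1713. After flipping Y the toolpath is (205.893,37.695) → (203.771,45.614) → (197.974,51.411) → (190.055,53.533) → (182.136,51.411) → (176.339,45.614) → (174.217,37.695) → (176.339,29.776) → (182.136,23.979) → (190.055,21.857) → (197.974,23.979) → (203.771,29.776) → (205.893,37.695), returning to the start.

Shape 3 is a open polyline drawn with `<path>`. Its stroke #000000 means score at S392, F1713. After flipping Y the toolpath is (127.900,19.951) → (19.421,50.435) → (100.227,54.040) → (205.045,50.257) → (63.384,28.035) → (264.895,52.149).

Shape 4 is a regular polygon drawn with `<polygon>`. Its stroke #000000 means score at S392, F1713. After flipping Y the toolpath is (93.359,20.647) → (86.623,22.978) → (84.246,29.698) → (88.017,35.746) → (95.097,36.568) → (100.155,31.545) → (99.381,24.460) → (93.359,20.647), returning to the start.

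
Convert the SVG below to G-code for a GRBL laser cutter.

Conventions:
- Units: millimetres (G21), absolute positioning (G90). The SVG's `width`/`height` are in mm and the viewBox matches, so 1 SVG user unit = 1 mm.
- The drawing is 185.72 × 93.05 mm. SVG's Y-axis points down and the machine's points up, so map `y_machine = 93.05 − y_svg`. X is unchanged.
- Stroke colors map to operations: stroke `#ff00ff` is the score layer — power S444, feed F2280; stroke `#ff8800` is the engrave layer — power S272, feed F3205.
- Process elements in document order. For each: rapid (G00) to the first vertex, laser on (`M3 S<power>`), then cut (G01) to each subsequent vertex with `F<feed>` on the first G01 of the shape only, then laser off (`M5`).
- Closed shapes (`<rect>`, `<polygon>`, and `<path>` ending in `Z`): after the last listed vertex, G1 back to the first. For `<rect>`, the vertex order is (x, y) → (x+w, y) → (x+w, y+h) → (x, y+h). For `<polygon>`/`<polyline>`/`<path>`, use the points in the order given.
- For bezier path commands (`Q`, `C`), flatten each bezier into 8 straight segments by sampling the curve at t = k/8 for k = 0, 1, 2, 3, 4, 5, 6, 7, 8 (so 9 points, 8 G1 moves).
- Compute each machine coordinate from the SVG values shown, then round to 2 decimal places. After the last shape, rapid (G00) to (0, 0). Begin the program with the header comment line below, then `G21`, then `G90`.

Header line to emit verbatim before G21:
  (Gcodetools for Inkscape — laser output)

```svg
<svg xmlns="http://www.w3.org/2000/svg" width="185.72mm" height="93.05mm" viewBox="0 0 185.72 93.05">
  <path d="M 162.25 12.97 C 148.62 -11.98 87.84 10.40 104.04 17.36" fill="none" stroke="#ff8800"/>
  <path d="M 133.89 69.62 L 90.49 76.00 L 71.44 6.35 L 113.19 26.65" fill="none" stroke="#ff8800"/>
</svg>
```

Since the viewBox matches the mm dimensions, user units are millimetres directly. The only transform is the Y-flip y_m = 93.05 − y_svg.

Shape 1 is a cubic bezier drawn with `<path>`. Its stroke #ff8800 means engrave at S272, F3205. After flipping Y the toolpath is (162.25,80.08) → (155.17,87.34) → (145.13,90.90) → (133.57,91.49) → (121.96,89.85) → (111.75,86.72) → (104.38,82.82) → (101.33,78.90) → (104.04,75.69).

Shape 2 is a open polyline drawn with `<path>`. Its stroke #ff8800 means engrave at S272, F3205. After flipping Y the toolpath is (133.89,23.43) → (90.49,17.05) → (71.44,86.70) → (113.19,66.40).

(Gcodetools for Inkscape — laser output)
G21
G90
G00 X162.25 Y80.08
M3 S272
G01 X155.17 Y87.34 F3205
G01 X145.13 Y90.90
G01 X133.57 Y91.49
G01 X121.96 Y89.85
G01 X111.75 Y86.72
G01 X104.38 Y82.82
G01 X101.33 Y78.90
G01 X104.04 Y75.69
M5
G00 X133.89 Y23.43
M3 S272
G01 X90.49 Y17.05 F3205
G01 X71.44 Y86.70
G01 X113.19 Y66.40
M5
G00 X0.00 Y0.00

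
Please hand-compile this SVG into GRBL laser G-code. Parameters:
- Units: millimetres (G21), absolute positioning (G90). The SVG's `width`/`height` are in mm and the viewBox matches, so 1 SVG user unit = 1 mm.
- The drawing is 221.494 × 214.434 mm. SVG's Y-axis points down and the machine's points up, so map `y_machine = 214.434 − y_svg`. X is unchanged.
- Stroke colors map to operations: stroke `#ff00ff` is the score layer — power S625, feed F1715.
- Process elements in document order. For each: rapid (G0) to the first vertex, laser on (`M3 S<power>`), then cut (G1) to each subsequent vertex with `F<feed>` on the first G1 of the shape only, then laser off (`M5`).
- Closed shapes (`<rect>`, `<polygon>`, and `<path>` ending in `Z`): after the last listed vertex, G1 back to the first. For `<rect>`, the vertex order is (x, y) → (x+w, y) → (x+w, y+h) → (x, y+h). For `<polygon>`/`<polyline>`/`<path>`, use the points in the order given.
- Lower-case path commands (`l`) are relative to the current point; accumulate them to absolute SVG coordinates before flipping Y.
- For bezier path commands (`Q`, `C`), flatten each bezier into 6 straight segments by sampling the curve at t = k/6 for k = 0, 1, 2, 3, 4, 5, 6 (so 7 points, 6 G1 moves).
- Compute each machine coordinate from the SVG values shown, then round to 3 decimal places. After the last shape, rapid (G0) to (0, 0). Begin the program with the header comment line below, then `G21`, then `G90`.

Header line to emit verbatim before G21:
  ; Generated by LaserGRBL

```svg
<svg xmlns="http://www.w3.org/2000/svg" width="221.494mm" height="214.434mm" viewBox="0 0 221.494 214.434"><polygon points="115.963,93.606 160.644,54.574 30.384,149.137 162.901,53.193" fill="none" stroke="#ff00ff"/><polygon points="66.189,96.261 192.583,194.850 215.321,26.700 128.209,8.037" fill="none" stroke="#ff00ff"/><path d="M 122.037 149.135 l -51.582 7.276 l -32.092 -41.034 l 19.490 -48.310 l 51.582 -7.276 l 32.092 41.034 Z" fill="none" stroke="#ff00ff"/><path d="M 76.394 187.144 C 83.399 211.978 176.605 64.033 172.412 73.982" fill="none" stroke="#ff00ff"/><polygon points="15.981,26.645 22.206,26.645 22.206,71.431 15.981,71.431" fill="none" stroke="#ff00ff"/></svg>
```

Since the viewBox matches the mm dimensions, user units are millimetres directly. The only transform is the Y-flip y_m = 214.434 − y_svg.

Shape 1 is a closed polygon drawn with `<polygon>`. Its stroke #ff00ff means score at S625, F1715. After flipping Y the toolpath is (115.963,120.828) → (160.644,159.860) → (30.384,65.297) → (162.901,161.241) → (115.963,120.828), returning to the start.

Shape 2 is a closed polygon drawn with `<polygon>`. Its stroke #ff00ff means score at S625, F1715. After flipping Y the toolpath is (66.189,118.173) → (192.583,19.584) → (215.321,187.734) → (128.209,206.397) → (66.189,118.173), returning to the start.

Shape 3 is a regular polygon drawn with `<path>`. Its stroke #ff00ff means score at S625, F1715. After flipping Y the toolpath is (122.037,65.299) → (70.455,58.023) → (38.363,99.057) → (57.853,147.367) → (109.435,154.643) → (141.527,113.609) → (122.037,65.299), returning to the start.

Shape 4 is a cubic bezier drawn with `<path>`. Its stroke #ff00ff means score at S625, F1715. After flipping Y the toolpath is (76.394,27.290) → (86.230,27.740) → (105.333,47.802) → (128.602,78.289) → (150.939,110.017) → (167.242,133.800) → (172.412,140.452).

Shape 5 is a rectangle drawn with `<polygon>`. Its stroke #ff00ff means score at S625, F1715. After flipping Y the toolpath is (15.981,187.789) → (22.206,187.789) → (22.206,143.003) → (15.981,143.003) → (15.981,187.789), returning to the start.

; Generated by LaserGRBL
G21
G90
G0 X115.963 Y120.828
M3 S625
G1 X160.644 Y159.860 F1715
G1 X30.384 Y65.297
G1 X162.901 Y161.241
G1 X115.963 Y120.828
M5
G0 X66.189 Y118.173
M3 S625
G1 X192.583 Y19.584 F1715
G1 X215.321 Y187.734
G1 X128.209 Y206.397
G1 X66.189 Y118.173
M5
G0 X122.037 Y65.299
M3 S625
G1 X70.455 Y58.023 F1715
G1 X38.363 Y99.057
G1 X57.853 Y147.367
G1 X109.435 Y154.643
G1 X141.527 Y113.609
G1 X122.037 Y65.299
M5
G0 X76.394 Y27.290
M3 S625
G1 X86.230 Y27.740 F1715
G1 X105.333 Y47.802
G1 X128.602 Y78.289
G1 X150.939 Y110.017
G1 X167.242 Y133.800
G1 X172.412 Y140.452
M5
G0 X15.981 Y187.789
M3 S625
G1 X22.206 Y187.789 F1715
G1 X22.206 Y143.003
G1 X15.981 Y143.003
G1 X15.981 Y187.789
M5
G0 X0.000 Y0.000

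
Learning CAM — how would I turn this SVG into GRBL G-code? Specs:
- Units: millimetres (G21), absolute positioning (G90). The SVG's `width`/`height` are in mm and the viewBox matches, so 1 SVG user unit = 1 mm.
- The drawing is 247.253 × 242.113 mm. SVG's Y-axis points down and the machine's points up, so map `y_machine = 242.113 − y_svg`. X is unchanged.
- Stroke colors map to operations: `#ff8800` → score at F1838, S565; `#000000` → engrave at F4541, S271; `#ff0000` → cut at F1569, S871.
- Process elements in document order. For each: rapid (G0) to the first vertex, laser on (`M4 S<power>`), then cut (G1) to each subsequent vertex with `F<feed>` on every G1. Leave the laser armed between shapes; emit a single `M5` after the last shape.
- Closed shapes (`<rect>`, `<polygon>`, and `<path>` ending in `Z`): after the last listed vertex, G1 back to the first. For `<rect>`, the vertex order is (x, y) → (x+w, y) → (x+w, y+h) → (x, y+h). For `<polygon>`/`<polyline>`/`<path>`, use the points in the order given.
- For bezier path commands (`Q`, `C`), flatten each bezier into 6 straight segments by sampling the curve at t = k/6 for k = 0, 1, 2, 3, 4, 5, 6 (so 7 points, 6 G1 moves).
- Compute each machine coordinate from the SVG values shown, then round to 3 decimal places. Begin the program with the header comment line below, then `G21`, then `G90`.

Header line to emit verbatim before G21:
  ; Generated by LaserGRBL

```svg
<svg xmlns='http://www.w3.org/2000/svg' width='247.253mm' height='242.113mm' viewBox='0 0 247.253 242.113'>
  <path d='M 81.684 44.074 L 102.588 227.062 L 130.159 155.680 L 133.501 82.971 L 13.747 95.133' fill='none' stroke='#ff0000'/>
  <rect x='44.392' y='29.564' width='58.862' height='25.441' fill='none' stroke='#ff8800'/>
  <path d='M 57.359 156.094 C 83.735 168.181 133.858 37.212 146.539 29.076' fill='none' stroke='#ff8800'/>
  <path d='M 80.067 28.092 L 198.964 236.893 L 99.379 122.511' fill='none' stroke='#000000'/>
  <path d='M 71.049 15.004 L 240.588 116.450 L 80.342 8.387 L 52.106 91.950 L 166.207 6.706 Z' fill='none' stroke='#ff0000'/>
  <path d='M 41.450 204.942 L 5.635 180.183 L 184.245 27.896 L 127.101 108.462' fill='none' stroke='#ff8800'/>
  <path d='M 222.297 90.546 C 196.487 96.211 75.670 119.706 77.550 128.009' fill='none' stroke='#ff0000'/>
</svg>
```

; Generated by LaserGRBL
G21
G90
G0 X81.684 Y198.039
M4 S871
G1 X102.588 Y15.051 F1569
G1 X130.159 Y86.433 F1569
G1 X133.501 Y159.142 F1569
G1 X13.747 Y146.980 F1569
G0 X44.392 Y212.549
M4 S565
G1 X103.254 Y212.549 F1838
G1 X103.254 Y187.108 F1838
G1 X44.392 Y187.108 F1838
G1 X44.392 Y212.549 F1838
G0 X57.359 Y86.019
M4 S565
G1 X72.243 Y90.666 F1838
G1 X89.384 Y111.770 F1838
G1 X107.085 Y141.944 F1838
G1 X123.644 Y173.804 F1838
G1 X137.362 Y199.964 F1838
G1 X146.539 Y213.037 F1838
G0 X80.067 Y214.021
M4 S271
G1 X198.964 Y5.220 F4541
G1 X99.379 Y119.602 F4541
G0 X71.049 Y227.109
M4 S871
G1 X240.588 Y125.663 F1569
G1 X80.342 Y233.726 F1569
G1 X52.106 Y150.163 F1569
G1 X166.207 Y235.407 F1569
G1 X71.049 Y227.109 F1569
G0 X41.450 Y37.171
M4 S565
G1 X5.635 Y61.930 F1838
G1 X184.245 Y214.217 F1838
G1 X127.101 Y133.651 F1838
G0 X222.297 Y151.567
M4 S871
G1 X202.483 Y147.402 F1569
G1 X172.881 Y141.182 F1569
G1 X139.540 Y133.825 F1569
G1 X108.506 Y126.248 F1569
G1 X85.827 Y119.369 F1569
G1 X77.550 Y114.104 F1569
M5

Since the viewBox matches the mm dimensions, user units are millimetres directly. The only transform is the Y-flip y_m = 242.113 − y_svg.

Shape 1 is a open polyline drawn with `<path>`. Its stroke #ff0000 means cut at S871, F1569. After flipping Y the toolpath is (81.684,198.039) → (102.588,15.051) → (130.159,86.433) → (133.501,159.142) → (13.747,146.980).

Shape 2 is a rectangle drawn with `<rect>`. Its stroke #ff8800 means score at S565, F1838. After flipping Y the toolpath is (44.392,212.549) → (103.254,212.549) → (103.254,187.108) → (44.392,187.108) → (44.392,212.549), returning to the start.

Shape 3 is a cubic bezier drawn with `<path>`. Its stroke #ff8800 means score at S565, F1838. After flipping Y the toolpath is (57.359,86.019) → (72.243,90.666) → (89.384,111.770) → (107.085,141.944) → (123.644,173.804) → (137.362,199.964) → (146.539,213.037).

Shape 4 is a open polyline drawn with `<path>`. Its stroke #000000 means engrave at S271, F4541. After flipping Y the toolpath is (80.067,214.021) → (198.964,5.220) → (99.379,119.602).

Shape 5 is a closed polygon drawn with `<path>`. Its stroke #ff0000 means cut at S871, F1569. After flipping Y the toolpath is (71.049,227.109) → (240.588,125.663) → (80.342,233.726) → (52.106,150.163) → (166.207,235.407) → (71.049,227.109), returning to the start.

Shape 6 is a open polyline drawn with `<path>`. Its stroke #ff8800 means score at S565, F1838. After flipping Y the toolpath is (41.450,37.171) → (5.635,61.930) → (184.245,214.217) → (127.101,133.651).

Shape 7 is a cubic bezier drawn with `<path>`. Its stroke #ff0000 means cut at S871, F1569. After flipping Y the toolpath is (222.297,151.567) → (202.483,147.402) → (172.881,141.182) → (139.540,133.825) → (108.506,126.248) → (85.827,119.369) → (77.550,114.104).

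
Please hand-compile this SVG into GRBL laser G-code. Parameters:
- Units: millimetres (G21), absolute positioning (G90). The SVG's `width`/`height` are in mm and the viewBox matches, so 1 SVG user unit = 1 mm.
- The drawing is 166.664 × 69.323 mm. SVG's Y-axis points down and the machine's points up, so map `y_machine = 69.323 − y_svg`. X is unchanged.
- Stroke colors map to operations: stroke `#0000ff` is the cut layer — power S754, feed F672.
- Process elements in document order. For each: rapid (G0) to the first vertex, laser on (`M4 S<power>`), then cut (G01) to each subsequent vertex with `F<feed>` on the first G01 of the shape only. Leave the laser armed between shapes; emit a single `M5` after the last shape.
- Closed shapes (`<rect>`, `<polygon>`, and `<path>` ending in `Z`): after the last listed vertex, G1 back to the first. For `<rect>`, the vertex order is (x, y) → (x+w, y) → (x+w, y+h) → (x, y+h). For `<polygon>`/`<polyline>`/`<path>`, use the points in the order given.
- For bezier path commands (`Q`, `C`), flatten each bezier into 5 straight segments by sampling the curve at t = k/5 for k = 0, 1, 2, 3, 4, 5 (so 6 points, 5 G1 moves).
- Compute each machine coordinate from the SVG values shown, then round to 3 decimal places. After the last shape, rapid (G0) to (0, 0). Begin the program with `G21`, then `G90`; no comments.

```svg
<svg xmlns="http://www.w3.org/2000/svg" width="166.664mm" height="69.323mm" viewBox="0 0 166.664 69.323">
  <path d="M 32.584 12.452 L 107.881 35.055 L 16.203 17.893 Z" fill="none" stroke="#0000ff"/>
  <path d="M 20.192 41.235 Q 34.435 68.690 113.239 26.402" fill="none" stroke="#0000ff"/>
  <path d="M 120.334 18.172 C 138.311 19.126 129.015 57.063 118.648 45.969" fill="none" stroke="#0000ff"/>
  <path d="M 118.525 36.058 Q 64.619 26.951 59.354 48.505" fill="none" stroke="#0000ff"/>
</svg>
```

Since the viewBox matches the mm dimensions, user units are millimetres directly. The only transform is the Y-flip y_m = 69.323 − y_svg.

Shape 1 is a closed polygon drawn with `<path>`. Its stroke #0000ff means cut at S754, F672. After flipping Y the toolpath is (32.584,56.871) → (107.881,34.268) → (16.203,51.430) → (32.584,56.871), returning to the start.

Shape 2 is a quadratic bezier drawn with `<path>`. Its stroke #0000ff means cut at S754, F672. After flipping Y the toolpath is (20.192,28.088) → (28.472,19.896) → (41.916,17.283) → (60.526,20.249) → (84.300,28.796) → (113.239,42.921).

Shape 3 is a cubic bezier drawn with `<path>`. Its stroke #0000ff means cut at S754, F672. After flipping Y the toolpath is (120.334,51.151) → (128.057,46.829) → (130.492,37.759) → (128.897,28.071) → (124.530,21.893) → (118.648,23.354).

Shape 4 is a quadratic bezier drawn with `<path>`. Its stroke #0000ff means cut at S754, F672. After flipping Y the toolpath is (118.525,33.265) → (98.908,35.681) → (83.183,35.645) → (71.349,33.155) → (63.406,28.213) → (59.354,20.818).

G21
G90
G0 X32.584 Y56.871
M4 S754
G01 X107.881 Y34.268 F672
G01 X16.203 Y51.430
G01 X32.584 Y56.871
G0 X20.192 Y28.088
M4 S754
G01 X28.472 Y19.896 F672
G01 X41.916 Y17.283
G01 X60.526 Y20.249
G01 X84.300 Y28.796
G01 X113.239 Y42.921
G0 X120.334 Y51.151
M4 S754
G01 X128.057 Y46.829 F672
G01 X130.492 Y37.759
G01 X128.897 Y28.071
G01 X124.530 Y21.893
G01 X118.648 Y23.354
G0 X118.525 Y33.265
M4 S754
G01 X98.908 Y35.681 F672
G01 X83.183 Y35.645
G01 X71.349 Y33.155
G01 X63.406 Y28.213
G01 X59.354 Y20.818
M5
G0 X0.000 Y0.000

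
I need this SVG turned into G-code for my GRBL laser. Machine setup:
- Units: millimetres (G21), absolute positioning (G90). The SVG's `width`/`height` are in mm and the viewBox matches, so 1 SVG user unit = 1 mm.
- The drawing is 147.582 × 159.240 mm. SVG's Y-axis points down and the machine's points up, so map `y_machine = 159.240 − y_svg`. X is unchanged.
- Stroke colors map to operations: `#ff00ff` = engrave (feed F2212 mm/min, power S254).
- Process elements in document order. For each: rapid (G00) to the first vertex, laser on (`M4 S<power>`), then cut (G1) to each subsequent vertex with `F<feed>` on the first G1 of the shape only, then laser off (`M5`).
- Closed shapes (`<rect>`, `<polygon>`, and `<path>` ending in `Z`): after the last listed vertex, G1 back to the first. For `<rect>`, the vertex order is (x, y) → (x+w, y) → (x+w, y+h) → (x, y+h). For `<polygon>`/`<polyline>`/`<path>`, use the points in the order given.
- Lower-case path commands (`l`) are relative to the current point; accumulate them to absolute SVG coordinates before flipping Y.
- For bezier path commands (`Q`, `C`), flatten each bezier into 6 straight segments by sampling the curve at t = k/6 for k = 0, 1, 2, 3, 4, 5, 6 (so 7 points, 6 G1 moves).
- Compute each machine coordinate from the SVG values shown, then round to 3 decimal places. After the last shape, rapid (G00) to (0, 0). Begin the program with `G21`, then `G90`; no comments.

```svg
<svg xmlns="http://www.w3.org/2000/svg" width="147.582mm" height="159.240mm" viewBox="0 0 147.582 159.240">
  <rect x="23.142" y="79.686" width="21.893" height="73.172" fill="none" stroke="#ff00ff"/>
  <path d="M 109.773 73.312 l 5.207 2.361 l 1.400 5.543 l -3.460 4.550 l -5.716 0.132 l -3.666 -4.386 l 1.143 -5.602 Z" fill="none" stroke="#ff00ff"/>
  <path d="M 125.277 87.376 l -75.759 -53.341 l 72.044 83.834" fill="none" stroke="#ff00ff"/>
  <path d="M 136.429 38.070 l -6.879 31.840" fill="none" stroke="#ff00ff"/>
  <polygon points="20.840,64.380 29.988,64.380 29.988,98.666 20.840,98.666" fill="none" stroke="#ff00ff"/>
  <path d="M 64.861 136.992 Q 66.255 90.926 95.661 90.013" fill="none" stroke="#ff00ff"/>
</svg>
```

1 u = 1 mm; y_m = 159.240 − y.

[1] `<rect>` rectangle, #ff00ff→engrave S254 F2212: (23.142,79.554) → (45.035,79.554) → (45.035,6.382) → (23.142,6.382) → (23.142,79.554) (closed)

[2] `<path>` regular polygon, #ff00ff→engrave S254 F2212: (109.773,85.928) → (114.980,83.567) → (116.380,78.024) → (112.920,73.474) → (107.204,73.342) → (103.538,77.728) → (104.681,83.330) → (109.773,85.928) (closed)

[3] `<path>` open polyline, #ff00ff→engrave S254 F2212: (125.277,71.864) → (49.518,125.205) → (121.562,41.371)

[4] `<path>` line segment, #ff00ff→engrave S254 F2212: (136.429,121.170) → (129.550,89.330)

[5] `<polygon>` rectangle, #ff00ff→engrave S254 F2212: (20.840,94.860) → (29.988,94.860) → (29.988,60.574) → (20.840,60.574) → (20.840,94.860) (closed)

[6] `<path>` quadratic bezier, #ff00ff→engrave S254 F2212: (64.861,22.248) → (66.104,36.349) → (68.903,47.942) → (73.258,57.026) → (79.169,63.601) → (86.637,67.668) → (95.661,69.227)

G21
G90
G00 X23.142 Y79.554
M4 S254
G1 X45.035 Y79.554 F2212
G1 X45.035 Y6.382
G1 X23.142 Y6.382
G1 X23.142 Y79.554
M5
G00 X109.773 Y85.928
M4 S254
G1 X114.980 Y83.567 F2212
G1 X116.380 Y78.024
G1 X112.920 Y73.474
G1 X107.204 Y73.342
G1 X103.538 Y77.728
G1 X104.681 Y83.330
G1 X109.773 Y85.928
M5
G00 X125.277 Y71.864
M4 S254
G1 X49.518 Y125.205 F2212
G1 X121.562 Y41.371
M5
G00 X136.429 Y121.170
M4 S254
G1 X129.550 Y89.330 F2212
M5
G00 X20.840 Y94.860
M4 S254
G1 X29.988 Y94.860 F2212
G1 X29.988 Y60.574
G1 X20.840 Y60.574
G1 X20.840 Y94.860
M5
G00 X64.861 Y22.248
M4 S254
G1 X66.104 Y36.349 F2212
G1 X68.903 Y47.942
G1 X73.258 Y57.026
G1 X79.169 Y63.601
G1 X86.637 Y67.668
G1 X95.661 Y69.227
M5
G00 X0.000 Y0.000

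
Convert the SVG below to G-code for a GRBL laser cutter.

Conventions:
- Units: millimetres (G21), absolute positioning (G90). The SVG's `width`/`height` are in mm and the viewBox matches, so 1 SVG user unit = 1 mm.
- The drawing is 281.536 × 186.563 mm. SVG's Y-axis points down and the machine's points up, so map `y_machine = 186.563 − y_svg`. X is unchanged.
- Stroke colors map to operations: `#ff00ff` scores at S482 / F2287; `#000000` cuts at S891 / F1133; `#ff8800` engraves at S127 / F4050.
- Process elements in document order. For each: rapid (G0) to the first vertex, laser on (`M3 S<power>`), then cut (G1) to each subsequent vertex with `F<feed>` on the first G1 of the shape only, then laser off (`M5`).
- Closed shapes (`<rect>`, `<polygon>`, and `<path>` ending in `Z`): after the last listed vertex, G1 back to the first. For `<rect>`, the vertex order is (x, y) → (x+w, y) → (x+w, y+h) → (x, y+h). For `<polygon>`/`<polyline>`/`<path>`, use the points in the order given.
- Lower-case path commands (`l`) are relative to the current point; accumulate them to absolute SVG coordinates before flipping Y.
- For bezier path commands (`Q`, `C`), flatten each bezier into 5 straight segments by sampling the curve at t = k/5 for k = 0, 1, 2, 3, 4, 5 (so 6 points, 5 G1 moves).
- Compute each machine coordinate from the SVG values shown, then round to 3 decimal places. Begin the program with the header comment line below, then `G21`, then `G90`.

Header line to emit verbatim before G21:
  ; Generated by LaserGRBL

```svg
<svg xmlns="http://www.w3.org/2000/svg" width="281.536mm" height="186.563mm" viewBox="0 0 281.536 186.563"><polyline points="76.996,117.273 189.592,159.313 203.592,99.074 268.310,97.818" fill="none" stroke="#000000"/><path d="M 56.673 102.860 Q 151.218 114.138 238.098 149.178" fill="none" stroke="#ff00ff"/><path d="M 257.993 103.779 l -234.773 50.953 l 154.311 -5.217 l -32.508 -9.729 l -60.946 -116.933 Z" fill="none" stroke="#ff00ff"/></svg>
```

; Generated by LaserGRBL
G21
G90
G0 X76.996 Y69.290
M3 S891
G1 X189.592 Y27.250 F1133
G1 X203.592 Y87.489
G1 X268.310 Y88.745
M5
G0 X56.673 Y83.703
M3 S482
G1 X94.184 Y78.241 F2287
G1 X131.083 Y70.879
G1 X167.368 Y61.615
G1 X203.039 Y50.451
G1 X238.098 Y37.385
M5
G0 X257.993 Y82.784
M3 S482
G1 X23.220 Y31.831 F2287
G1 X177.531 Y37.048
G1 X145.023 Y46.777
G1 X84.077 Y163.710
G1 X257.993 Y82.784
M5

Since the viewBox matches the mm dimensions, user units are millimetres directly. The only transform is the Y-flip y_m = 186.563 − y_svg.

Shape 1 is a open polyline drawn with `<polyline>`. Its stroke #000000 means cut at S891, F1133. After flipping Y the toolpath is (76.996,69.290) → (189.592,27.250) → (203.592,87.489) → (268.310,88.745).

Shape 2 is a quadratic bezier drawn with `<path>`. Its stroke #ff00ff means score at S482, F2287. After flipping Y the toolpath is (56.673,83.703) → (94.184,78.241) → (131.083,70.879) → (167.368,61.615) → (203.039,50.451) → (238.098,37.385).

Shape 3 is a closed polygon drawn with `<path>`. Its stroke #ff00ff means score at S482, F2287. After flipping Y the toolpath is (257.993,82.784) → (23.220,31.831) → (177.531,37.048) → (145.023,46.777) → (84.077,163.710) → (257.993,82.784), returning to the start.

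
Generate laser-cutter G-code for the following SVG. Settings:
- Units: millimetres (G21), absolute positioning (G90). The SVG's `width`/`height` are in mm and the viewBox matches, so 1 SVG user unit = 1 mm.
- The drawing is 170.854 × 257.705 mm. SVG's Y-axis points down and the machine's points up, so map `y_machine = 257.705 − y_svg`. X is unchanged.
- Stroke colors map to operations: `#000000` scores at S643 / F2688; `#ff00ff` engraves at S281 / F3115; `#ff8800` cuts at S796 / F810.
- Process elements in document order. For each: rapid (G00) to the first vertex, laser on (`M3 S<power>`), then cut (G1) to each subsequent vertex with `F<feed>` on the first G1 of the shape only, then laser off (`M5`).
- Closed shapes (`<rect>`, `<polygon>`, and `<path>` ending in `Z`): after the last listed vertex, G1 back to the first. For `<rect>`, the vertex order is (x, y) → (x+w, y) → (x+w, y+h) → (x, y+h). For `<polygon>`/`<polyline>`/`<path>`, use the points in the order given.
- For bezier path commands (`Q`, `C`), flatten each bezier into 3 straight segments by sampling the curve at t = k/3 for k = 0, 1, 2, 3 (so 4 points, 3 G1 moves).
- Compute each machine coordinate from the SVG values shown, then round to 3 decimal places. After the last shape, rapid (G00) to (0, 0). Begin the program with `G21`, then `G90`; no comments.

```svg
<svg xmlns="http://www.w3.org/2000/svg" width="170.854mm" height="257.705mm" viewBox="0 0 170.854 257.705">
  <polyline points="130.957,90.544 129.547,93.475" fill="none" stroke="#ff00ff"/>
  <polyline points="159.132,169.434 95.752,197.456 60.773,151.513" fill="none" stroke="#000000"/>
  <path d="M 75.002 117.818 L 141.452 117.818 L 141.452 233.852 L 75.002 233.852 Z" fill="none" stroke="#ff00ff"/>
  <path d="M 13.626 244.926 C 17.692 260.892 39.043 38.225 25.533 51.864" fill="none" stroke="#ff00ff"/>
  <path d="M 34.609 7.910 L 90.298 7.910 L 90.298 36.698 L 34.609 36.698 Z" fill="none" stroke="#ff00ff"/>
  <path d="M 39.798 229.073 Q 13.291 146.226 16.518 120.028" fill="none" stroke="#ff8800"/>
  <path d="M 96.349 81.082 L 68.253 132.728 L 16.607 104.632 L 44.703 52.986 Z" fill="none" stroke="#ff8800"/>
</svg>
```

G21
G90
G00 X130.957 Y167.161
M3 S281
G1 X129.547 Y164.230 F3115
M5
G00 X159.132 Y88.271
M3 S643
G1 X95.752 Y60.249 F2688
G1 X60.773 Y106.192
M5
G00 X75.002 Y139.887
M3 S281
G1 X141.452 Y139.887 F3115
G1 X141.452 Y23.853
G1 X75.002 Y23.853
G1 X75.002 Y139.887
M5
G00 X13.626 Y12.779
M3 S281
G1 X21.522 Y58.767 F3115
G1 X29.354 Y158.302
G1 X25.533 Y205.841
M5
G00 X34.609 Y249.795
M3 S281
G1 X90.298 Y249.795 F3115
G1 X90.298 Y221.007
G1 X34.609 Y221.007
G1 X34.609 Y249.795
M5
G00 X39.798 Y28.632
M3 S796
G1 X25.430 Y77.569 F810
G1 X17.670 Y113.917
G1 X16.518 Y137.677
M5
G00 X96.349 Y176.623
M3 S796
G1 X68.253 Y124.977 F810
G1 X16.607 Y153.073
G1 X44.703 Y204.719
G1 X96.349 Y176.623
M5
G00 X0.000 Y0.000

viewBox `0 0 170.854 257.705` with mm width/height → 1 unit = 1 mm. Flip: y_m = 257.705 − y_svg.

**Shape 1** — `<polyline>` line segment, stroke `#ff00ff` → engrave (S281, F3115). Machine vertices: (130.957,167.161) → (129.547,164.230). Open path.

**Shape 2** — `<polyline>` open polyline, stroke `#000000` → score (S643, F2688). Machine vertices: (159.132,88.271) → (95.752,60.249) → (60.773,106.192). Open path.

**Shape 3** — `<path>` rectangle, stroke `#ff00ff` → engrave (S281, F3115). Machine vertices: (75.002,139.887) → (141.452,139.887) → (141.452,23.853) → (75.002,23.853) → (75.002,139.887). Closed: final G1 returns to the first vertex.

**Shape 4** — `<path>` cubic bezier, stroke `#ff00ff` → engrave (S281, F3115). Control points (SVG): P0=(13.626,244.926), P1=(17.692,260.892), P2=(39.043,38.225), P3=(25.533,51.864); sampled at t=k/3. Machine vertices: (13.626,12.779) → (21.522,58.767) → (29.354,158.302) → (25.533,205.841). Open path.

**Shape 5** — `<path>` rectangle, stroke `#ff00ff` → engrave (S281, F3115). Machine vertices: (34.609,249.795) → (90.298,249.795) → (90.298,221.007) → (34.609,221.007) → (34.609,249.795). Closed: final G1 returns to the first vertex.

**Shape 6** — `<path>` quadratic bezier, stroke `#ff8800` → cut (S796, F810). Control points (SVG): P0=(39.798,229.073), P1=(13.291,146.226), P2=(16.518,120.028); sampled at t=k/3. Machine vertices: (39.798,28.632) → (25.430,77.569) → (17.670,113.917) → (16.518,137.677). Open path.

**Shape 7** — `<path>` regular polygon, stroke `#ff8800` → cut (S796, F810). Machine vertices: (96.349,176.623) → (68.253,124.977) → (16.607,153.073) → (44.703,204.719) → (96.349,176.623). Closed: final G1 returns to the first vertex.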